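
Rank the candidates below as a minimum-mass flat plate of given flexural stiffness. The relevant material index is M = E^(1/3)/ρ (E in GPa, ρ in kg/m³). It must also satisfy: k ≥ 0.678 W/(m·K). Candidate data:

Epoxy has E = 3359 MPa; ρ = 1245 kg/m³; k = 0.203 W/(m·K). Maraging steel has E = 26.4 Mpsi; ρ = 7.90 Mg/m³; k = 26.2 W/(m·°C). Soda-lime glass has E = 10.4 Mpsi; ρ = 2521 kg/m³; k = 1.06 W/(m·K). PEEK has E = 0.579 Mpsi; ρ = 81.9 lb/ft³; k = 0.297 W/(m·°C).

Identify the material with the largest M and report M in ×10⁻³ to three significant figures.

Screen on constraints: k ≥ 0.678 W/(m·K). Survivors: maraging steel, soda-lime glass.
Convert each candidate to consistent units, then evaluate M:
  maraging steel: E = 182.0 GPa, ρ = 7900 kg/m³
  soda-lime glass: E = 71.71 GPa, ρ = 2521 kg/m³
  soda-lime glass: M = 1.65×10⁻³
  maraging steel: M = 0.717×10⁻³
Soda-lime glass ranks first.

soda-lime glass, M = 1.65×10⁻³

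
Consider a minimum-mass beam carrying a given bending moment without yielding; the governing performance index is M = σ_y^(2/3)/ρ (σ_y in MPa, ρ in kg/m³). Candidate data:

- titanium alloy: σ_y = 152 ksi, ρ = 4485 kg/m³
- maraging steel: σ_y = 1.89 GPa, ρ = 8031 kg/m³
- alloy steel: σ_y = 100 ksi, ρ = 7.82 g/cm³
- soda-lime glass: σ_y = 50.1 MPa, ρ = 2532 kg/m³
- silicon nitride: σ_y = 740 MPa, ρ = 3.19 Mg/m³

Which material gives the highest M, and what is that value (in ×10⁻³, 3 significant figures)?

Normalizing units and computing the index:
  titanium alloy: σ_y = 1048 MPa, ρ = 4485 kg/m³
  maraging steel: σ_y = 1890 MPa, ρ = 8031 kg/m³
  alloy steel: σ_y = 689.5 MPa, ρ = 7820 kg/m³
  soda-lime glass: σ_y = 50.10 MPa, ρ = 2532 kg/m³
  silicon nitride: σ_y = 740.0 MPa, ρ = 3190 kg/m³
  silicon nitride: M = 25.6×10⁻³
  titanium alloy: M = 23.0×10⁻³
  maraging steel: M = 19.0×10⁻³
  alloy steel: M = 9.98×10⁻³
  soda-lime glass: M = 5.37×10⁻³
The maximum is for silicon nitride.

silicon nitride, M = 25.6×10⁻³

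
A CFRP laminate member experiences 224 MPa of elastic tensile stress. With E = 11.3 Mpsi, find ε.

E = 11.3 Mpsi = 77.91 GPa = 77910 MPa.
ε = σ/E = 224 / 77910 = 2.88×10⁻³.

2.88×10⁻³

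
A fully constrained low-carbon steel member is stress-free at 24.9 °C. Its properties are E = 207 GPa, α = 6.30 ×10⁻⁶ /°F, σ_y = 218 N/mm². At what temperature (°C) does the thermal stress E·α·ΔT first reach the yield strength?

118 °C

α = 6.30×10⁻⁶/°F × 9/5 = 11.3×10⁻⁶/K.
σ_y = 218 N/mm² = 218.0 MPa.
E·α·ΔT = 218.0 MPa ⇒ ΔT = 218.0 / (207.0×10³ × 11.3×10⁻⁶) = 92.87 K.
T = 24.9 + 92.87 = 117.8 °C.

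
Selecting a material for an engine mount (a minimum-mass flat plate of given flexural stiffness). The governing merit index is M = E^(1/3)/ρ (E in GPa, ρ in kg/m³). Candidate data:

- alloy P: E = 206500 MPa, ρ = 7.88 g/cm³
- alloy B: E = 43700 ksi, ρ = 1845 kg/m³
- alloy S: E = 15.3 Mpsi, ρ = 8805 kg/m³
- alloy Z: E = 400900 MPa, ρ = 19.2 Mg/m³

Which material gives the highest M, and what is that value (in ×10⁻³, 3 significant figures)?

alloy B, M = 3.63×10⁻³

In SI units:
  alloy P: E = 206.5 GPa, ρ = 7880 kg/m³
  alloy B: E = 301.3 GPa, ρ = 1845 kg/m³
  alloy S: E = 105.5 GPa, ρ = 8805 kg/m³
  alloy Z: E = 400.9 GPa, ρ = 19200 kg/m³
  alloy B: M = 3.63×10⁻³
  alloy P: M = 0.750×10⁻³
  alloy S: M = 0.537×10⁻³
  alloy Z: M = 0.384×10⁻³
Alloy B has the largest M.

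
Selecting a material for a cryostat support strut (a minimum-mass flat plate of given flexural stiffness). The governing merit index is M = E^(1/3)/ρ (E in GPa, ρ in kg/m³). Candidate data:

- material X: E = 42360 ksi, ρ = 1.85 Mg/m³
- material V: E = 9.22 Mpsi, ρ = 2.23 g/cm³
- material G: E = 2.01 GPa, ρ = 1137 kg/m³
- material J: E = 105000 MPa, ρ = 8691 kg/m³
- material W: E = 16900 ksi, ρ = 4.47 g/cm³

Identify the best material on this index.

After converting to SI:
  material X: E = 292.1 GPa, ρ = 1850 kg/m³
  material V: E = 63.57 GPa, ρ = 2230 kg/m³
  material G: E = 2.010 GPa, ρ = 1137 kg/m³
  material J: E = 105.0 GPa, ρ = 8691 kg/m³
  material W: E = 116.5 GPa, ρ = 4470 kg/m³
  material X: M = 3.59×10⁻³
  material V: M = 1.79×10⁻³
  material G: M = 1.11×10⁻³
  material W: M = 1.09×10⁻³
  material J: M = 0.543×10⁻³
Material X has the largest M.

material X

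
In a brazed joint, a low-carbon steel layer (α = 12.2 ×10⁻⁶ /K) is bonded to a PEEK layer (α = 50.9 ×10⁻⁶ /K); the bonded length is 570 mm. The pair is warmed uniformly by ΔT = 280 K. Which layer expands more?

α(low-carbon steel) = 12.2×10⁻⁶/K vs α(PEEK) = 50.9×10⁻⁶/K.
Higher α expands more for the same ΔT: PEEK.

PEEK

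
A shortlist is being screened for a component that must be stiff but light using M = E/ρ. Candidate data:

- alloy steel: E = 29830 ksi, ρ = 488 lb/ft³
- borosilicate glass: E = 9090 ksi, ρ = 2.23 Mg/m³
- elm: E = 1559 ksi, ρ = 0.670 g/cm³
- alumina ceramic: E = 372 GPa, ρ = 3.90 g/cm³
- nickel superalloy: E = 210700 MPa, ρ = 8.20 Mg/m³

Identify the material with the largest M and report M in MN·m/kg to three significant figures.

Putting every candidate on a common basis:
  alloy steel: E = 205.7 GPa, ρ = 7817 kg/m³
  borosilicate glass: E = 62.67 GPa, ρ = 2230 kg/m³
  elm: E = 10.75 GPa, ρ = 670.0 kg/m³
  alumina ceramic: E = 372.0 GPa, ρ = 3900 kg/m³
  nickel superalloy: E = 210.7 GPa, ρ = 8200 kg/m³
  alumina ceramic: M = 95.4 MN·m/kg
  borosilicate glass: M = 28.1 MN·m/kg
  alloy steel: M = 26.3 MN·m/kg
  nickel superalloy: M = 25.7 MN·m/kg
  elm: M = 16.0 MN·m/kg
Alumina ceramic has the largest M.

alumina ceramic, M = 95.4 MN·m/kg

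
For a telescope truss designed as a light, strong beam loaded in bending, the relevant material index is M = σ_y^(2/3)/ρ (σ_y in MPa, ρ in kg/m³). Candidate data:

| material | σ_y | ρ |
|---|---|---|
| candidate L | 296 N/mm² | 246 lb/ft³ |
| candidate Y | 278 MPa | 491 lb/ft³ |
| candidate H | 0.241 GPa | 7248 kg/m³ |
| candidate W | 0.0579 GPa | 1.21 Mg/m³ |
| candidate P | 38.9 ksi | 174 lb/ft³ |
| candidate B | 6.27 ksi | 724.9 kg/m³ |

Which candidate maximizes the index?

candidate B

Convert each candidate to consistent units, then evaluate M:
  candidate L: σ_y = 296.0 MPa, ρ = 3941 kg/m³
  candidate Y: σ_y = 278.0 MPa, ρ = 7865 kg/m³
  candidate H: σ_y = 241.0 MPa, ρ = 7248 kg/m³
  candidate W: σ_y = 57.90 MPa, ρ = 1210 kg/m³
  candidate P: σ_y = 268.2 MPa, ρ = 2787 kg/m³
  candidate B: σ_y = 43.23 MPa, ρ = 724.9 kg/m³
  candidate B: M = 17.0×10⁻³
  candidate P: M = 14.9×10⁻³
  candidate W: M = 12.4×10⁻³
  candidate L: M = 11.3×10⁻³
  candidate Y: M = 5.42×10⁻³
  candidate H: M = 5.34×10⁻³
Candidate B ranks first.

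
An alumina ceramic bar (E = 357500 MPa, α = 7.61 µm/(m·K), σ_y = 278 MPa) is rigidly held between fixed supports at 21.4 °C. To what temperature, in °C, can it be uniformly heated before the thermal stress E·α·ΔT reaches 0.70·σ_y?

92.9 °C

E = 357500 MPa = 357.5 GPa.
E·α·ΔT = 194.6 MPa ⇒ ΔT = 194.6 / (357.5×10³ × 7.61×10⁻⁶) = 71.53 K.
T = 21.4 + 71.53 = 92.93 °C.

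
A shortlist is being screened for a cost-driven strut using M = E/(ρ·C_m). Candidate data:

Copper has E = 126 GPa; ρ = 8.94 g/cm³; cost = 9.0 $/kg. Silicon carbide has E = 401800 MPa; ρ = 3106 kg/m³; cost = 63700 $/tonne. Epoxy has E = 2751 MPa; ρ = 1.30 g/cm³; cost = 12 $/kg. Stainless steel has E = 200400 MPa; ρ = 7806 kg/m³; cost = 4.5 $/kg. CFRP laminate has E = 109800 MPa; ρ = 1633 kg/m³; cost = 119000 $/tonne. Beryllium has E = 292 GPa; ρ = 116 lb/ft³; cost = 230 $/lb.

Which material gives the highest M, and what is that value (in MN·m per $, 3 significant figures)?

Putting every candidate on a common basis:
  copper: E = 126.0 GPa, ρ = 8940 kg/m³, cost = 9.000 $/kg
  silicon carbide: E = 401.8 GPa, ρ = 3106 kg/m³, cost = 63.70 $/kg
  epoxy: E = 2.751 GPa, ρ = 1300 kg/m³, cost = 12.00 $/kg
  stainless steel: E = 200.4 GPa, ρ = 7806 kg/m³, cost = 4.500 $/kg
  CFRP laminate: E = 109.8 GPa, ρ = 1633 kg/m³, cost = 119.0 $/kg
  beryllium: E = 292.0 GPa, ρ = 1858 kg/m³, cost = 507.1 $/kg
  stainless steel: M = 5.71 MN·m per $
  silicon carbide: M = 2.03 MN·m per $
  copper: M = 1.57 MN·m per $
  CFRP laminate: M = 0.565 MN·m per $
  beryllium: M = 0.310 MN·m per $
  epoxy: M = 0.176 MN·m per $
Stainless steel ranks first.

stainless steel, M = 5.71 MN·m per $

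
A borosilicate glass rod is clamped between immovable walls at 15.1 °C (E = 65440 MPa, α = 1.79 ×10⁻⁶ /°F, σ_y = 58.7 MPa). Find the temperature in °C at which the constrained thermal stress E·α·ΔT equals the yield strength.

E = 65440 MPa = 65.44 GPa.
α = 1.79×10⁻⁶/°F × 9/5 = 3.22×10⁻⁶/K.
E·α·ΔT = 58.70 MPa ⇒ ΔT = 58.70 / (65.44×10³ × 3.22×10⁻⁶) = 278.4 K.
T = 15.1 + 278.4 = 293.5 °C.

294 °C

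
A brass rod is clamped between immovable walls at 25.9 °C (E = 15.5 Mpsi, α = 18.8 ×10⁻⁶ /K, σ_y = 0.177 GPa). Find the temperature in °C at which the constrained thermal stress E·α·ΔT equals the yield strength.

114 °C

E = 15.5 Mpsi = 106.9 GPa.
σ_y = 0.177 GPa = 177.0 MPa.
E·α·ΔT = 177.0 MPa ⇒ ΔT = 177.0 / (106.9×10³ × 18.8×10⁻⁶) = 88.10 K.
T = 25.9 + 88.10 = 114.0 °C.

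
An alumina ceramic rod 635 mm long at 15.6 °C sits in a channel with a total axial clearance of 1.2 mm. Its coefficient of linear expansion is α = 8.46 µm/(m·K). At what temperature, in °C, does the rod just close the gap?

239 °C

α·L₀·ΔT = 1.2 mm ⇒ ΔT = 1.2 / (8.46×10⁻⁶ × 635.0) = 223.4 K.
T = 15.6 + 223.4 = 239.0 °C.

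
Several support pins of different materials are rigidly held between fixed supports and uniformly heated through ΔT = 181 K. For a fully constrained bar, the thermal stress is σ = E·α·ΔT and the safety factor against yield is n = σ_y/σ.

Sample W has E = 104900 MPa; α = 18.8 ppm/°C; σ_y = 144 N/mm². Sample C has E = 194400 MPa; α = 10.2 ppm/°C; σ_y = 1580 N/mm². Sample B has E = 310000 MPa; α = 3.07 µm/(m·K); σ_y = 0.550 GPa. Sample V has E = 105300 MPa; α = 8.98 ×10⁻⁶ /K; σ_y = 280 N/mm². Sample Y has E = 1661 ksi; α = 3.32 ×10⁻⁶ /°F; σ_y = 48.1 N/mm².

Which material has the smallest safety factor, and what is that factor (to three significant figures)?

With everything in SI (GPa, ×10⁻⁶/K, MPa):
  sample W: E = 104.9, α = 18.8, σ_y = 144.0 → σ = 357 MPa, n = 0.403
  sample C: E = 194.4, α = 10.2, σ_y = 1580 → σ = 359 MPa, n = 4.40
  sample B: E = 310.0, α = 3.07, σ_y = 550.0 → σ = 172 MPa, n = 3.19
  sample V: E = 105.3, α = 8.98, σ_y = 280.0 → σ = 171 MPa, n = 1.64
  sample Y: E = 11.45, α = 5.98, σ_y = 48.10 → σ = 12.4 MPa, n = 3.88
The minimum is sample W at n = 0.403.

sample W, n = 0.403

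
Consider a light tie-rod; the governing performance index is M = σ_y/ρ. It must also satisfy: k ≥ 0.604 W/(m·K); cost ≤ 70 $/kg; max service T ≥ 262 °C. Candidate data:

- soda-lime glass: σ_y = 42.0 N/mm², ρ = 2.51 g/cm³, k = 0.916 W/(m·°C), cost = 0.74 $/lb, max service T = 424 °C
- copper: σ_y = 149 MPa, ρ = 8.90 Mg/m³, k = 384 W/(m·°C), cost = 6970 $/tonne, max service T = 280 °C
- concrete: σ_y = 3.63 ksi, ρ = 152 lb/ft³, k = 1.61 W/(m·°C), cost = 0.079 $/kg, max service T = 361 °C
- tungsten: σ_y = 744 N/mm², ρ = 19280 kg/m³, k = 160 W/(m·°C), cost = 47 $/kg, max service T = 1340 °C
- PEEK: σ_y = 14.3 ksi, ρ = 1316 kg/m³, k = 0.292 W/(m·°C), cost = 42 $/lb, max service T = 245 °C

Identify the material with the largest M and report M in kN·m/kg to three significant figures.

tungsten, M = 38.6 kN·m/kg

Screen on constraints: k ≥ 0.604 W/(m·K); cost ≤ 70 $/kg; max service T ≥ 262 °C. Survivors: soda-lime glass, copper, concrete, tungsten.
Normalizing units and computing the index:
  soda-lime glass: σ_y = 42.00 MPa, ρ = 2510 kg/m³
  copper: σ_y = 149.0 MPa, ρ = 8900 kg/m³
  concrete: σ_y = 25.03 MPa, ρ = 2435 kg/m³
  tungsten: σ_y = 744.0 MPa, ρ = 19280 kg/m³
  tungsten: M = 38.6 kN·m/kg
  copper: M = 16.7 kN·m/kg
  soda-lime glass: M = 16.7 kN·m/kg
  concrete: M = 10.3 kN·m/kg
Highest index: tungsten.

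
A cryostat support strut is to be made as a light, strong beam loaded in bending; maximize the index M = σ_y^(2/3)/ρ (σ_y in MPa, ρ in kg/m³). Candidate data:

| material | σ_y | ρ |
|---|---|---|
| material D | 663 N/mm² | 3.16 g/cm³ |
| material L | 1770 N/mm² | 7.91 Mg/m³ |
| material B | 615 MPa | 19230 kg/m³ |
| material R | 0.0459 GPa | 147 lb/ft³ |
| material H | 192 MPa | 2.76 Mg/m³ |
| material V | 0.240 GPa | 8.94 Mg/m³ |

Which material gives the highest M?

After converting to SI:
  material D: σ_y = 663.0 MPa, ρ = 3160 kg/m³
  material L: σ_y = 1770 MPa, ρ = 7910 kg/m³
  material B: σ_y = 615.0 MPa, ρ = 19230 kg/m³
  material R: σ_y = 45.90 MPa, ρ = 2355 kg/m³
  material H: σ_y = 192.0 MPa, ρ = 2760 kg/m³
  material V: σ_y = 240.0 MPa, ρ = 8940 kg/m³
  material D: M = 24.1×10⁻³
  material L: M = 18.5×10⁻³
  material H: M = 12.1×10⁻³
  material R: M = 5.44×10⁻³
  material V: M = 4.32×10⁻³
  material B: M = 3.76×10⁻³
Material D ranks first.

material D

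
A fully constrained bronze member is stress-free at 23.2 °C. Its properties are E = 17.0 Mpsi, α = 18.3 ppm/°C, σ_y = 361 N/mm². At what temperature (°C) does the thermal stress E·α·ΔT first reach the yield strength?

192 °C

E = 17.0 Mpsi = 117.2 GPa.
σ_y = 361 N/mm² = 361.0 MPa.
E·α·ΔT = 361.0 MPa ⇒ ΔT = 361.0 / (117.2×10³ × 18.3×10⁻⁶) = 168.3 K.
T = 23.2 + 168.3 = 191.5 °C.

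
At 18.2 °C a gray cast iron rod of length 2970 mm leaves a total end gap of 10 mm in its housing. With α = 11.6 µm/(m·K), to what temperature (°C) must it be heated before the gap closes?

α·L₀·ΔT = 10.0 mm ⇒ ΔT = 10.0 / (11.6×10⁻⁶ × 2970.0) = 290.3 K.
T = 18.2 + 290.3 = 308.5 °C.

308 °C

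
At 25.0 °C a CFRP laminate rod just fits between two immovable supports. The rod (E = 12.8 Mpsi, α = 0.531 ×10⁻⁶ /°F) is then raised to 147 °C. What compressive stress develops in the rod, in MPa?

10.3 MPa

E = 12.8 Mpsi = 88.25 GPa.
α = 0.531×10⁻⁶/°F × 9/5 = 0.956×10⁻⁶/K.
ΔT = 122.0 K. Constrained thermal stress σ = E·α·ΔT = 88.25×10³ MPa × 0.956×10⁻⁶ × 122.0 = 10.3 MPa (compressive).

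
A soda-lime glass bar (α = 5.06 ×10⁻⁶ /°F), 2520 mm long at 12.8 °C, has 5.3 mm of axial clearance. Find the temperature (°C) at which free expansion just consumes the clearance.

244 °C

α = 5.06×10⁻⁶/°F × 9/5 = 9.11×10⁻⁶/K.
α·L₀·ΔT = 5.3 mm ⇒ ΔT = 5.3 / (9.11×10⁻⁶ × 2520.0) = 230.9 K.
T = 12.8 + 230.9 = 243.7 °C.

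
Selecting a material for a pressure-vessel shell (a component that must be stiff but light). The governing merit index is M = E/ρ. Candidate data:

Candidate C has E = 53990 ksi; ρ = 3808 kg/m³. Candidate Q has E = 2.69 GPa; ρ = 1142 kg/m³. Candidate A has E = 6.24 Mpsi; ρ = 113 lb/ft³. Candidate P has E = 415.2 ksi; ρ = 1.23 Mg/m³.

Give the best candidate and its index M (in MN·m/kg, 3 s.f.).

Convert each candidate to consistent units, then evaluate M:
  candidate C: E = 372.2 GPa, ρ = 3808 kg/m³
  candidate Q: E = 2.690 GPa, ρ = 1142 kg/m³
  candidate A: E = 43.02 GPa, ρ = 1810 kg/m³
  candidate P: E = 2.863 GPa, ρ = 1230 kg/m³
  candidate C: M = 97.8 MN·m/kg
  candidate A: M = 23.8 MN·m/kg
  candidate Q: M = 2.36 MN·m/kg
  candidate P: M = 2.33 MN·m/kg
The maximum is for candidate C.

candidate C, M = 97.8 MN·m/kg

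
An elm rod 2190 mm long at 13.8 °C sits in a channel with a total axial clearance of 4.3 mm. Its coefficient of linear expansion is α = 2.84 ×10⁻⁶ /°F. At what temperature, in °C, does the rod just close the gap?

α = 2.84×10⁻⁶/°F × 9/5 = 5.11×10⁻⁶/K.
α·L₀·ΔT = 4.3 mm ⇒ ΔT = 4.3 / (5.11×10⁻⁶ × 2190.0) = 384.1 K.
T = 13.8 + 384.1 = 397.9 °C.

398 °C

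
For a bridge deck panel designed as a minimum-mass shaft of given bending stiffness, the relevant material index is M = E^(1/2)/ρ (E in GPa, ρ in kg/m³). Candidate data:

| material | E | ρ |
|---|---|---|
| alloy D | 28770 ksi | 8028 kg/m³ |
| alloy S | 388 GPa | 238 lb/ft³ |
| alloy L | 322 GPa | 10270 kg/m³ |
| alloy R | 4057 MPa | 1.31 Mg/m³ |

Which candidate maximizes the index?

alloy S

Putting every candidate on a common basis:
  alloy D: E = 198.4 GPa, ρ = 8028 kg/m³
  alloy S: E = 388.0 GPa, ρ = 3812 kg/m³
  alloy L: E = 322.0 GPa, ρ = 10270 kg/m³
  alloy R: E = 4.057 GPa, ρ = 1310 kg/m³
  alloy S: M = 5.17×10⁻³
  alloy D: M = 1.75×10⁻³
  alloy L: M = 1.75×10⁻³
  alloy R: M = 1.54×10⁻³
The maximum is for alloy S.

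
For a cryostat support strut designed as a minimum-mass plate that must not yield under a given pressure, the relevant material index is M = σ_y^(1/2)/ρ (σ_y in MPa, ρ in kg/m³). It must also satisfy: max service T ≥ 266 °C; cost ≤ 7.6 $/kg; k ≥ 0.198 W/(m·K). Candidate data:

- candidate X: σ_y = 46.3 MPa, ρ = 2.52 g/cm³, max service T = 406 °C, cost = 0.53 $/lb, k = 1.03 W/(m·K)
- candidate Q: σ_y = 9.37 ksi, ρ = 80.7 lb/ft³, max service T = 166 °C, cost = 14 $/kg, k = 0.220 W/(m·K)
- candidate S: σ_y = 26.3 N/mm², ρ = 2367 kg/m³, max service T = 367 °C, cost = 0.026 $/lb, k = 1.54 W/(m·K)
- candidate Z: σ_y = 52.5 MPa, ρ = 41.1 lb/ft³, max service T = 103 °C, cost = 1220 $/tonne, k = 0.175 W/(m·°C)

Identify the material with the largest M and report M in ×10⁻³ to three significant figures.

Screen on constraints: max service T ≥ 266 °C; cost ≤ 7.6 $/kg; k ≥ 0.198 W/(m·K). Survivors: candidate X, candidate S.
Putting every candidate on a common basis:
  candidate X: σ_y = 46.30 MPa, ρ = 2520 kg/m³
  candidate S: σ_y = 26.30 MPa, ρ = 2367 kg/m³
  candidate X: M = 2.70×10⁻³
  candidate S: M = 2.17×10⁻³
Candidate X has the largest M.

candidate X, M = 2.70×10⁻³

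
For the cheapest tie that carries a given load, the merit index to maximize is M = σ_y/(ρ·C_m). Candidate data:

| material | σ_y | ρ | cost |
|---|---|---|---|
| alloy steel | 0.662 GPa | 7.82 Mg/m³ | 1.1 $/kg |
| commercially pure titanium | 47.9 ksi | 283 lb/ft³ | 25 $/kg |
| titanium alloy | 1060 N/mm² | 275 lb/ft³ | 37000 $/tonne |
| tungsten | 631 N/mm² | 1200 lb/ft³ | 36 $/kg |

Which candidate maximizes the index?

Convert each candidate to consistent units, then evaluate M:
  alloy steel: σ_y = 662.0 MPa, ρ = 7820 kg/m³, cost = 1.100 $/kg
  commercially pure titanium: σ_y = 330.3 MPa, ρ = 4533 kg/m³, cost = 25.00 $/kg
  titanium alloy: σ_y = 1060 MPa, ρ = 4405 kg/m³, cost = 37.00 $/kg
  tungsten: σ_y = 631.0 MPa, ρ = 19220 kg/m³, cost = 36.00 $/kg
  alloy steel: M = 77.0 kN·m per $
  titanium alloy: M = 6.50 kN·m per $
  commercially pure titanium: M = 2.91 kN·m per $
  tungsten: M = 0.912 kN·m per $
Alloy steel ranks first.

alloy steel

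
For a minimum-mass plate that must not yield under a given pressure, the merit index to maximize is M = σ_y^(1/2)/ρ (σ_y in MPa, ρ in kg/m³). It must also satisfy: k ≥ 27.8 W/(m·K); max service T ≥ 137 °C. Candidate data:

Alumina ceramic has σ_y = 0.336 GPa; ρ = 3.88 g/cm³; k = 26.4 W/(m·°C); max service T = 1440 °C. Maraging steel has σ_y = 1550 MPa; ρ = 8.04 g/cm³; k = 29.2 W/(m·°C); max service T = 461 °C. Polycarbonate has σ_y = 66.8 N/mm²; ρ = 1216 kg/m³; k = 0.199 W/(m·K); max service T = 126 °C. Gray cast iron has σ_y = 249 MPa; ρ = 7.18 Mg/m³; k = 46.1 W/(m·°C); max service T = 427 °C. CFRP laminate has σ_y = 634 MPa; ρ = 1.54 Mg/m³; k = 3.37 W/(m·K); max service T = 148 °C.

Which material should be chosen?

Screen on constraints: k ≥ 27.8 W/(m·K); max service T ≥ 137 °C. Survivors: maraging steel, gray cast iron.
Convert each candidate to consistent units, then evaluate M:
  maraging steel: σ_y = 1550 MPa, ρ = 8040 kg/m³
  gray cast iron: σ_y = 249.0 MPa, ρ = 7180 kg/m³
  maraging steel: M = 4.90×10⁻³
  gray cast iron: M = 2.20×10⁻³
The maximum is for maraging steel.

maraging steel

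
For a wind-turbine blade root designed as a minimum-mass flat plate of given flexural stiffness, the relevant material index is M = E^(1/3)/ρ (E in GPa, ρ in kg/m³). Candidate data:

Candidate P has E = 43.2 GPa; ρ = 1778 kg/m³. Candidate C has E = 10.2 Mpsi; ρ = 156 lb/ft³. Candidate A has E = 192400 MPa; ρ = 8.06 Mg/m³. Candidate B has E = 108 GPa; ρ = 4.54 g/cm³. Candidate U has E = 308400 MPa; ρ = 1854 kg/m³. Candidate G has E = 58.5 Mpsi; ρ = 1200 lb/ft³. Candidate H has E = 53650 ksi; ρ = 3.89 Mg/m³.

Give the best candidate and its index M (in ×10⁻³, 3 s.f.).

candidate U, M = 3.64×10⁻³

Putting every candidate on a common basis:
  candidate P: E = 43.20 GPa, ρ = 1778 kg/m³
  candidate C: E = 70.33 GPa, ρ = 2499 kg/m³
  candidate A: E = 192.4 GPa, ρ = 8060 kg/m³
  candidate B: E = 108.0 GPa, ρ = 4540 kg/m³
  candidate U: E = 308.4 GPa, ρ = 1854 kg/m³
  candidate G: E = 403.3 GPa, ρ = 19220 kg/m³
  candidate H: E = 369.9 GPa, ρ = 3890 kg/m³
  candidate U: M = 3.64×10⁻³
  candidate P: M = 1.97×10⁻³
  candidate H: M = 1.85×10⁻³
  candidate C: M = 1.65×10⁻³
  candidate B: M = 1.05×10⁻³
  candidate A: M = 0.716×10⁻³
  candidate G: M = 0.384×10⁻³
Highest index: candidate U.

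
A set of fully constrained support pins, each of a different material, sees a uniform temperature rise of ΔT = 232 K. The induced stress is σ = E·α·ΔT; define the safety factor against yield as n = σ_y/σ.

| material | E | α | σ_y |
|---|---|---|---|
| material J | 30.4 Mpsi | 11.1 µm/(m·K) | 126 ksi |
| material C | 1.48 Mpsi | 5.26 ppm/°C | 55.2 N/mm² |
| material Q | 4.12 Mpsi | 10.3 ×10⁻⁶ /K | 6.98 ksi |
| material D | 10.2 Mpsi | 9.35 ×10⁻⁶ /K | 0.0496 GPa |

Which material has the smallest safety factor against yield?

material D

With everything in SI (GPa, ×10⁻⁶/K, MPa):
  material J: E = 209.6, α = 11.1, σ_y = 868.7 → σ = 540 MPa, n = 1.61
  material C: E = 10.20, α = 5.26, σ_y = 55.20 → σ = 12.5 MPa, n = 4.43
  material Q: E = 28.41, α = 10.3, σ_y = 48.13 → σ = 67.9 MPa, n = 0.709
  material D: E = 70.33, α = 9.35, σ_y = 49.60 → σ = 153 MPa, n = 0.325
Material D has the lowest safety factor, n = 0.325.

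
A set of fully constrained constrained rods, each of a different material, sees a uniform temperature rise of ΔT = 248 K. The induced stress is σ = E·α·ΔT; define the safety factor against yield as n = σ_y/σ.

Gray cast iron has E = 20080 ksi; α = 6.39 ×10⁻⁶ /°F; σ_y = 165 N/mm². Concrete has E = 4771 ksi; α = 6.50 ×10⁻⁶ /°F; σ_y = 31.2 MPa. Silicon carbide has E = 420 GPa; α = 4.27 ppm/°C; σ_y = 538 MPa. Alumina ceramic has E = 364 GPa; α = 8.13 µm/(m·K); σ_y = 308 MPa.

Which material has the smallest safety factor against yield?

concrete

Converting E to GPa, α to ×10⁻⁶/K, σ_y to MPa, then σ and n for each:
  gray cast iron: E = 138.4, α = 11.5, σ_y = 165.0 → σ = 395 MPa, n = 0.418
  concrete: E = 32.89, α = 11.7, σ_y = 31.20 → σ = 95.4 MPa, n = 0.327
  silicon carbide: E = 420.0, α = 4.27, σ_y = 538.0 → σ = 445 MPa, n = 1.21
  alumina ceramic: E = 364.0, α = 8.13, σ_y = 308.0 → σ = 734 MPa, n = 0.420
Concrete has the lowest safety factor, n = 0.327.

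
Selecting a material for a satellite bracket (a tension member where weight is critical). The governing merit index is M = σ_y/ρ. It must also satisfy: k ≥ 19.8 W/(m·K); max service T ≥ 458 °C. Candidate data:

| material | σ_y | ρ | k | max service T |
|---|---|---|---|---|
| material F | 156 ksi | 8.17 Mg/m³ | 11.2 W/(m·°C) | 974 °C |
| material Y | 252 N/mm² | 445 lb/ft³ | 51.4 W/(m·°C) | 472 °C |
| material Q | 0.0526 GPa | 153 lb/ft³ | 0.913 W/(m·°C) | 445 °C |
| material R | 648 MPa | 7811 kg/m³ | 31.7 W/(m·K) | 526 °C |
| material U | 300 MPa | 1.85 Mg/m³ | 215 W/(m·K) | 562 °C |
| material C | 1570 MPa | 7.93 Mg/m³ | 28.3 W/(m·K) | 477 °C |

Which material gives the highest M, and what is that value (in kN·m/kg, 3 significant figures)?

material C, M = 198 kN·m/kg

Screen on constraints: k ≥ 19.8 W/(m·K); max service T ≥ 458 °C. Survivors: material Y, material R, material U, material C.
Normalizing units and computing the index:
  material Y: σ_y = 252.0 MPa, ρ = 7128 kg/m³
  material R: σ_y = 648.0 MPa, ρ = 7811 kg/m³
  material U: σ_y = 300.0 MPa, ρ = 1850 kg/m³
  material C: σ_y = 1570 MPa, ρ = 7930 kg/m³
  material C: M = 198 kN·m/kg
  material U: M = 162 kN·m/kg
  material R: M = 83.0 kN·m/kg
  material Y: M = 35.4 kN·m/kg
Material C has the largest M.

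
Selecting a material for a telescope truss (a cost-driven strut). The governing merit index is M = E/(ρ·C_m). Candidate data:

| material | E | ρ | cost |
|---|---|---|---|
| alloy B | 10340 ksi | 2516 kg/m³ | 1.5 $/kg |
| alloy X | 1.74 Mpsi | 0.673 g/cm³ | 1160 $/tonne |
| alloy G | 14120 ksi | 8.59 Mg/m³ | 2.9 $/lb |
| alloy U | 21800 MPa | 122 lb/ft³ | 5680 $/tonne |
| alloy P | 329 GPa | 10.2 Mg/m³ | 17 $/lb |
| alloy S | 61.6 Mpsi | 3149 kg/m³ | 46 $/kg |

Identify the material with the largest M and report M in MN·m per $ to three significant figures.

Convert each candidate to consistent units, then evaluate M:
  alloy B: E = 71.29 GPa, ρ = 2516 kg/m³, cost = 1.500 $/kg
  alloy X: E = 12.00 GPa, ρ = 673.0 kg/m³, cost = 1.160 $/kg
  alloy G: E = 97.35 GPa, ρ = 8590 kg/m³, cost = 6.393 $/kg
  alloy U: E = 21.80 GPa, ρ = 1954 kg/m³, cost = 5.680 $/kg
  alloy P: E = 329.0 GPa, ρ = 10200 kg/m³, cost = 37.48 $/kg
  alloy S: E = 424.7 GPa, ρ = 3149 kg/m³, cost = 46.00 $/kg
  alloy B: M = 18.9 MN·m per $
  alloy X: M = 15.4 MN·m per $
  alloy S: M = 2.93 MN·m per $
  alloy U: M = 1.96 MN·m per $
  alloy G: M = 1.77 MN·m per $
  alloy P: M = 0.861 MN·m per $
Highest index: alloy B.

alloy B, M = 18.9 MN·m per $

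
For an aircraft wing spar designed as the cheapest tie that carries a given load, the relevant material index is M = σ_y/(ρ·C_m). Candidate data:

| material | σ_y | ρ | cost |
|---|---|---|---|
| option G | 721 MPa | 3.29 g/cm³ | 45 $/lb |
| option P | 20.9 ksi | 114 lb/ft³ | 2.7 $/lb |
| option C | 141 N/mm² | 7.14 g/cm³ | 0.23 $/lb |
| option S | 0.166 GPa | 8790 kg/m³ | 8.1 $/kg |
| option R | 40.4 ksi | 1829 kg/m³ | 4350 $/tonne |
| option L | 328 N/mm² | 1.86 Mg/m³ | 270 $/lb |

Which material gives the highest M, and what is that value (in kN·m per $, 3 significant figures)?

Normalizing units and computing the index:
  option G: σ_y = 721.0 MPa, ρ = 3290 kg/m³, cost = 99.21 $/kg
  option P: σ_y = 144.1 MPa, ρ = 1826 kg/m³, cost = 5.952 $/kg
  option C: σ_y = 141.0 MPa, ρ = 7140 kg/m³, cost = 0.5071 $/kg
  option S: σ_y = 166.0 MPa, ρ = 8790 kg/m³, cost = 8.100 $/kg
  option R: σ_y = 278.5 MPa, ρ = 1829 kg/m³, cost = 4.350 $/kg
  option L: σ_y = 328.0 MPa, ρ = 1860 kg/m³, cost = 595.2 $/kg
  option C: M = 38.9 kN·m per $
  option R: M = 35.0 kN·m per $
  option P: M = 13.3 kN·m per $
  option S: M = 2.33 kN·m per $
  option G: M = 2.21 kN·m per $
  option L: M = 0.296 kN·m per $
Highest index: option C.

option C, M = 38.9 kN·m per $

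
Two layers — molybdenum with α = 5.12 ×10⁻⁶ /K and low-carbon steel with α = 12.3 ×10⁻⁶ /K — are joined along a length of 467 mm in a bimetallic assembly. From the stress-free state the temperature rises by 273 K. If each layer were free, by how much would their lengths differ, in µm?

Δα = |5.12 − 12.3|×10⁻⁶/K = 7.18×10⁻⁶/K.
ΔL_mismatch = Δα·L·ΔT = 7.18×10⁻⁶ × 467.0 mm × 273.0 K = 915 µm.

915 µm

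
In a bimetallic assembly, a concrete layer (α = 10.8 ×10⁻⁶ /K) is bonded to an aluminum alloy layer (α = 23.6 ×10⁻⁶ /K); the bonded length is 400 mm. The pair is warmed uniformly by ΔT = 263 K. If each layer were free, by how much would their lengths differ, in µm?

Δα = |10.8 − 23.6|×10⁻⁶/K = 12.8×10⁻⁶/K.
ΔL_mismatch = Δα·L·ΔT = 12.8×10⁻⁶ × 400.0 mm × 263.0 K = 1350 µm.

1350 µm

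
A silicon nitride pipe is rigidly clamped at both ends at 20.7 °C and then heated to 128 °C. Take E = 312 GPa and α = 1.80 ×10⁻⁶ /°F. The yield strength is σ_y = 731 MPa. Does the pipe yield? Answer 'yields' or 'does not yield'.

does not yield

α = 1.80×10⁻⁶/°F × 9/5 = 3.24×10⁻⁶/K.
ΔT = 107.3 K. Constrained thermal stress σ = E·α·ΔT = 312.0×10³ MPa × 3.24×10⁻⁶ × 107.3 = 108 MPa (compressive).
Compare to σ_y = 731 MPa: σ < σ_y, so it does not yield.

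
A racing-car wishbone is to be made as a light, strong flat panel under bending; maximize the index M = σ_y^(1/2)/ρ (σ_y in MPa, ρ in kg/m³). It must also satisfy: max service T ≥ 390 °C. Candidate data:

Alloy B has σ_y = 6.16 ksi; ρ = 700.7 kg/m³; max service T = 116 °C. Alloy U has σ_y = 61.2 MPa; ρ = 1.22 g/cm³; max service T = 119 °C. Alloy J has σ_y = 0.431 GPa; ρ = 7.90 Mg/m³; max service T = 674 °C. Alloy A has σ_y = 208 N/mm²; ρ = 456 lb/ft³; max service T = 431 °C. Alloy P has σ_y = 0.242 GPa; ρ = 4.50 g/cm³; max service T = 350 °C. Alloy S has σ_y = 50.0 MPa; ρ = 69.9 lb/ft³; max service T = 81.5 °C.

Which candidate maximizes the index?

Screen on constraints: max service T ≥ 390 °C. Survivors: alloy J, alloy A.
After converting to SI:
  alloy J: σ_y = 431.0 MPa, ρ = 7900 kg/m³
  alloy A: σ_y = 208.0 MPa, ρ = 7304 kg/m³
  alloy J: M = 2.63×10⁻³
  alloy A: M = 1.97×10⁻³
The maximum is for alloy J.

alloy J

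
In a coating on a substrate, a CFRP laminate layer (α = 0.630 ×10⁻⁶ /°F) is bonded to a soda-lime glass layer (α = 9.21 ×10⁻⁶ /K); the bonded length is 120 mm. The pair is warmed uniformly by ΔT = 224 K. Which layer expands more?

CFRP laminate: α = 0.630×10⁻⁶/°F × 9/5 = 1.13×10⁻⁶/K.
α(CFRP laminate) = 1.13×10⁻⁶/K vs α(soda-lime glass) = 9.21×10⁻⁶/K.
Higher α expands more for the same ΔT: soda-lime glass.

soda-lime glass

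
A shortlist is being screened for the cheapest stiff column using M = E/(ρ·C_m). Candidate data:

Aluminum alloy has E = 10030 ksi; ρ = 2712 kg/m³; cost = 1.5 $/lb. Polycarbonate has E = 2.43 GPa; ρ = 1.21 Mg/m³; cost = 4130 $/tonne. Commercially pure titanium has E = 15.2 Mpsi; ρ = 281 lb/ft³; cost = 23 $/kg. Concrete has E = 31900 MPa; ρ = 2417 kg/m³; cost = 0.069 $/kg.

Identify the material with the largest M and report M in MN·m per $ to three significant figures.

In SI units:
  aluminum alloy: E = 69.15 GPa, ρ = 2712 kg/m³, cost = 3.307 $/kg
  polycarbonate: E = 2.430 GPa, ρ = 1210 kg/m³, cost = 4.130 $/kg
  commercially pure titanium: E = 104.8 GPa, ρ = 4501 kg/m³, cost = 23.00 $/kg
  concrete: E = 31.90 GPa, ρ = 2417 kg/m³, cost = 0.06900 $/kg
  concrete: M = 191 MN·m per $
  aluminum alloy: M = 7.71 MN·m per $
  commercially pure titanium: M = 1.01 MN·m per $
  polycarbonate: M = 0.486 MN·m per $
Concrete has the largest M.

concrete, M = 191 MN·m per $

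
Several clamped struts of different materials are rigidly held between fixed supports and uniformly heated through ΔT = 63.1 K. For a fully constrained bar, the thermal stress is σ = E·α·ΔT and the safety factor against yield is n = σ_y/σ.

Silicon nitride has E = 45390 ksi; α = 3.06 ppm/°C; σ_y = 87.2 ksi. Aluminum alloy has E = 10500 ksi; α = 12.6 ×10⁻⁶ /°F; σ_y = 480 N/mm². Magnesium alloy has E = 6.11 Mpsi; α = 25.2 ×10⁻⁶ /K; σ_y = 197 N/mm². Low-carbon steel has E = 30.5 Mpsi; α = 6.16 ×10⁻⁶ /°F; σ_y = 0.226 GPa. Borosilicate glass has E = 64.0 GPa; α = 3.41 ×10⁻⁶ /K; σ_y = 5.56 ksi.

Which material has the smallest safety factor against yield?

low-carbon steel

With everything in SI (GPa, ×10⁻⁶/K, MPa):
  silicon nitride: E = 313.0, α = 3.06, σ_y = 601.2 → σ = 60.4 MPa, n = 9.95
  aluminum alloy: E = 72.39, α = 22.7, σ_y = 480.0 → σ = 104 MPa, n = 4.63
  magnesium alloy: E = 42.13, α = 25.2, σ_y = 197.0 → σ = 67.0 MPa, n = 2.94
  low-carbon steel: E = 210.3, α = 11.1, σ_y = 226.0 → σ = 147 MPa, n = 1.54
  borosilicate glass: E = 64.00, α = 3.41, σ_y = 38.33 → σ = 13.8 MPa, n = 2.78
Smallest n: low-carbon steel with n = 1.54.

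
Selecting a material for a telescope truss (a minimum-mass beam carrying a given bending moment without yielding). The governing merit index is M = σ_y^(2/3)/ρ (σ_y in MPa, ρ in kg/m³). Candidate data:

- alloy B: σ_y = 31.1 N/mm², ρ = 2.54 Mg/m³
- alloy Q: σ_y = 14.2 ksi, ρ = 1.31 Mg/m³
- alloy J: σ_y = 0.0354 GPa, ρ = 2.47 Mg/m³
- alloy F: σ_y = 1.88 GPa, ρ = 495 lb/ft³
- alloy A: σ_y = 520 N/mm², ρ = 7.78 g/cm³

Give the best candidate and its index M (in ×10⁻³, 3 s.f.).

alloy F, M = 19.2×10⁻³

After converting to SI:
  alloy B: σ_y = 31.10 MPa, ρ = 2540 kg/m³
  alloy Q: σ_y = 97.91 MPa, ρ = 1310 kg/m³
  alloy J: σ_y = 35.40 MPa, ρ = 2470 kg/m³
  alloy F: σ_y = 1880 MPa, ρ = 7929 kg/m³
  alloy A: σ_y = 520.0 MPa, ρ = 7780 kg/m³
  alloy F: M = 19.2×10⁻³
  alloy Q: M = 16.2×10⁻³
  alloy A: M = 8.31×10⁻³
  alloy J: M = 4.36×10⁻³
  alloy B: M = 3.89×10⁻³
Alloy F has the largest M.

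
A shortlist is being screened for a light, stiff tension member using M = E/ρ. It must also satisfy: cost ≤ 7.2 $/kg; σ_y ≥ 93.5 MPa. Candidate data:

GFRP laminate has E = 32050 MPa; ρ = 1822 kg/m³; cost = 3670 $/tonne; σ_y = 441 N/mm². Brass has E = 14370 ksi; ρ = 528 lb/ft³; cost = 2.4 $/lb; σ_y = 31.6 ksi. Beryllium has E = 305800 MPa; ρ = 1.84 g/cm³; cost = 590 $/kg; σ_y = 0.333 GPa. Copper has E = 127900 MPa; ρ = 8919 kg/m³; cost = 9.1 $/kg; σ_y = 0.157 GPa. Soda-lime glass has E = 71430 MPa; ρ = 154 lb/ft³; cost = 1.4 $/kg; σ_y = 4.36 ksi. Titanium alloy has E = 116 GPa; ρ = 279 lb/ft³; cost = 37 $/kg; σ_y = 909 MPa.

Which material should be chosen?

GFRP laminate

Screen on constraints: cost ≤ 7.2 $/kg; σ_y ≥ 93.5 MPa. Survivors: GFRP laminate, brass.
Convert each candidate to consistent units, then evaluate M:
  GFRP laminate: E = 32.05 GPa, ρ = 1822 kg/m³
  brass: E = 99.08 GPa, ρ = 8458 kg/m³
  GFRP laminate: M = 17.6 MN·m/kg
  brass: M = 11.7 MN·m/kg
Highest index: GFRP laminate.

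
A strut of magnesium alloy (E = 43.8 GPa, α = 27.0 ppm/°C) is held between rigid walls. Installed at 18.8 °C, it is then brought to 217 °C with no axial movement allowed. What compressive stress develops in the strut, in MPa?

234 MPa

ΔT = 198.2 K. Constrained thermal stress σ = E·α·ΔT = 43.80×10³ MPa × 27.0×10⁻⁶ × 198.2 = 234 MPa (compressive).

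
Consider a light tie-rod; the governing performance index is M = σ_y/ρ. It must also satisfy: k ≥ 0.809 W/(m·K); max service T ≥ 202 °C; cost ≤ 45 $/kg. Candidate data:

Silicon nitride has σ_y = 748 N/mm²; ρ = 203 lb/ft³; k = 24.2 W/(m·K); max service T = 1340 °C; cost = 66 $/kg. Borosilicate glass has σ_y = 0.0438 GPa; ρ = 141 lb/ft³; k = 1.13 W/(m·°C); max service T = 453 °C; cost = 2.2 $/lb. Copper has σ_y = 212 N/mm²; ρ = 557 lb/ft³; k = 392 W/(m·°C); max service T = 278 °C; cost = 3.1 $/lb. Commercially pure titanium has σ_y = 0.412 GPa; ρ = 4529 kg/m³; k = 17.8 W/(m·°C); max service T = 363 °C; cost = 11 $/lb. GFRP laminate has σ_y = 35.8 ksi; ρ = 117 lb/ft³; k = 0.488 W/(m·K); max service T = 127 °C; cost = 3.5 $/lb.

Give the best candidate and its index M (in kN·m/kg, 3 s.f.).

commercially pure titanium, M = 91.0 kN·m/kg

Screen on constraints: k ≥ 0.809 W/(m·K); max service T ≥ 202 °C; cost ≤ 45 $/kg. Survivors: borosilicate glass, copper, commercially pure titanium.
Convert each candidate to consistent units, then evaluate M:
  borosilicate glass: σ_y = 43.80 MPa, ρ = 2259 kg/m³
  copper: σ_y = 212.0 MPa, ρ = 8922 kg/m³
  commercially pure titanium: σ_y = 412.0 MPa, ρ = 4529 kg/m³
  commercially pure titanium: M = 91.0 kN·m/kg
  copper: M = 23.8 kN·m/kg
  borosilicate glass: M = 19.4 kN·m/kg
Commercially pure titanium ranks first.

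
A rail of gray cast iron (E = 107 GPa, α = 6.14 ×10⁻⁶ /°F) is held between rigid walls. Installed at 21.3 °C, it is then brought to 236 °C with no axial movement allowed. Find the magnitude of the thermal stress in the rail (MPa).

α = 6.14×10⁻⁶/°F × 9/5 = 11.1×10⁻⁶/K.
ΔT = 214.7 K. Constrained thermal stress σ = E·α·ΔT = 107.0×10³ MPa × 11.1×10⁻⁶ × 214.7 = 254 MPa (compressive).

254 MPa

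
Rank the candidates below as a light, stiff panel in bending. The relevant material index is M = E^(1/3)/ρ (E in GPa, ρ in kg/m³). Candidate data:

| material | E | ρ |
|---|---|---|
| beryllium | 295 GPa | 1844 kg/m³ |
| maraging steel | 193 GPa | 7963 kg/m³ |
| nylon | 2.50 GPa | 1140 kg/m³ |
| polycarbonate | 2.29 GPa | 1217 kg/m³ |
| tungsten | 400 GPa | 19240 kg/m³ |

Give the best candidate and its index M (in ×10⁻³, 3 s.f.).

Per-candidate index values:
  beryllium: M = 3.61×10⁻³
  nylon: M = 1.19×10⁻³
  polycarbonate: M = 1.08×10⁻³
  maraging steel: M = 0.726×10⁻³
  tungsten: M = 0.383×10⁻³
Beryllium ranks first.

beryllium, M = 3.61×10⁻³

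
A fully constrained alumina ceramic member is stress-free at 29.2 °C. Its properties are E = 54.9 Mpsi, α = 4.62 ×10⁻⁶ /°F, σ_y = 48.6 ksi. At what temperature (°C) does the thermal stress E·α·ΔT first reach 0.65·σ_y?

E = 54.9 Mpsi = 378.5 GPa.
α = 4.62×10⁻⁶/°F × 9/5 = 8.32×10⁻⁶/K.
σ_y = 48.6 ksi = 335.1 MPa.
E·α·ΔT = 217.8 MPa ⇒ ΔT = 217.8 / (378.5×10³ × 8.32×10⁻⁶) = 69.19 K.
T = 29.2 + 69.19 = 98.39 °C.

98.4 °C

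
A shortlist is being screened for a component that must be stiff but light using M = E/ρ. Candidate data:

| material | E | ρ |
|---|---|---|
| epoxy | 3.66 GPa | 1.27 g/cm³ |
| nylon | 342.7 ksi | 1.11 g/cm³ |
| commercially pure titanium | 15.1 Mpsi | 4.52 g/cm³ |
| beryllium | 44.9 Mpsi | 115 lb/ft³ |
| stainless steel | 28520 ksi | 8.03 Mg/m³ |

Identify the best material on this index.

After converting to SI:
  epoxy: E = 3.660 GPa, ρ = 1270 kg/m³
  nylon: E = 2.363 GPa, ρ = 1110 kg/m³
  commercially pure titanium: E = 104.1 GPa, ρ = 4520 kg/m³
  beryllium: E = 309.6 GPa, ρ = 1842 kg/m³
  stainless steel: E = 196.6 GPa, ρ = 8030 kg/m³
  beryllium: M = 168 MN·m/kg
  stainless steel: M = 24.5 MN·m/kg
  commercially pure titanium: M = 23.0 MN·m/kg
  epoxy: M = 2.88 MN·m/kg
  nylon: M = 2.13 MN·m/kg
The maximum is for beryllium.

beryllium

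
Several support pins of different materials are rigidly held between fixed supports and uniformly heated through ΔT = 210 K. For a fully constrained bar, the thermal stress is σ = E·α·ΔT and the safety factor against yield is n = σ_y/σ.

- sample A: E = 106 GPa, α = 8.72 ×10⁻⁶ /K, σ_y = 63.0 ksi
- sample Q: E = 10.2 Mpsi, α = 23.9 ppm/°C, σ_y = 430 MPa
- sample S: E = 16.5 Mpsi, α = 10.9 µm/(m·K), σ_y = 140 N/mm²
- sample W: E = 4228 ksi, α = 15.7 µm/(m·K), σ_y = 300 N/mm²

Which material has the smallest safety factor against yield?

With everything in SI (GPa, ×10⁻⁶/K, MPa):
  sample A: E = 106.0, α = 8.72, σ_y = 434.4 → σ = 194 MPa, n = 2.24
  sample Q: E = 70.33, α = 23.9, σ_y = 430.0 → σ = 353 MPa, n = 1.22
  sample S: E = 113.8, α = 10.9, σ_y = 140.0 → σ = 260 MPa, n = 0.538
  sample W: E = 29.15, α = 15.7, σ_y = 300.0 → σ = 96.1 MPa, n = 3.12
Smallest n: sample S with n = 0.538.

sample S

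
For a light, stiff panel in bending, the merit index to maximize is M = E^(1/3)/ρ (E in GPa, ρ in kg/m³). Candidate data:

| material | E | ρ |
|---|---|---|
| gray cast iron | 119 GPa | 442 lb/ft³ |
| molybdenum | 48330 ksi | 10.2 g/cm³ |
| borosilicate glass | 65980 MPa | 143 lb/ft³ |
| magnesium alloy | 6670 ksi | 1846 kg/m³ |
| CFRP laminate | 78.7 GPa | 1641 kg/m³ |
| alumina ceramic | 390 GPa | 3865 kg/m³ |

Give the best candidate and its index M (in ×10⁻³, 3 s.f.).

CFRP laminate, M = 2.61×10⁻³

Putting every candidate on a common basis:
  gray cast iron: E = 119.0 GPa, ρ = 7080 kg/m³
  molybdenum: E = 333.2 GPa, ρ = 10200 kg/m³
  borosilicate glass: E = 65.98 GPa, ρ = 2291 kg/m³
  magnesium alloy: E = 45.99 GPa, ρ = 1846 kg/m³
  CFRP laminate: E = 78.70 GPa, ρ = 1641 kg/m³
  alumina ceramic: E = 390.0 GPa, ρ = 3865 kg/m³
  CFRP laminate: M = 2.61×10⁻³
  magnesium alloy: M = 1.94×10⁻³
  alumina ceramic: M = 1.89×10⁻³
  borosilicate glass: M = 1.76×10⁻³
  gray cast iron: M = 0.695×10⁻³
  molybdenum: M = 0.680×10⁻³
CFRP laminate ranks first.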